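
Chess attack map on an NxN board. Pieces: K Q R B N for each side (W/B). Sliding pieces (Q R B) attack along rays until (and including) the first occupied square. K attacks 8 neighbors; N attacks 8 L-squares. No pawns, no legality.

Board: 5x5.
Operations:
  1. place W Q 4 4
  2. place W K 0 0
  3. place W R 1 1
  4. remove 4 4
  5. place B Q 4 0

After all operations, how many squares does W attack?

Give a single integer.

Answer: 9

Derivation:
Op 1: place WQ@(4,4)
Op 2: place WK@(0,0)
Op 3: place WR@(1,1)
Op 4: remove (4,4)
Op 5: place BQ@(4,0)
Per-piece attacks for W:
  WK@(0,0): attacks (0,1) (1,0) (1,1)
  WR@(1,1): attacks (1,2) (1,3) (1,4) (1,0) (2,1) (3,1) (4,1) (0,1)
Union (9 distinct): (0,1) (1,0) (1,1) (1,2) (1,3) (1,4) (2,1) (3,1) (4,1)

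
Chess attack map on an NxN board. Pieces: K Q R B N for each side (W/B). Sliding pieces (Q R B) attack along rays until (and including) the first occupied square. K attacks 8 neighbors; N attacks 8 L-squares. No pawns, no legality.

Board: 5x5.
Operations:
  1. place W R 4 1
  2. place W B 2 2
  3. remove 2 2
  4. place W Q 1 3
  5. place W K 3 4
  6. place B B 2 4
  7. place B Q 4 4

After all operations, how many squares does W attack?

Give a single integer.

Op 1: place WR@(4,1)
Op 2: place WB@(2,2)
Op 3: remove (2,2)
Op 4: place WQ@(1,3)
Op 5: place WK@(3,4)
Op 6: place BB@(2,4)
Op 7: place BQ@(4,4)
Per-piece attacks for W:
  WQ@(1,3): attacks (1,4) (1,2) (1,1) (1,0) (2,3) (3,3) (4,3) (0,3) (2,4) (2,2) (3,1) (4,0) (0,4) (0,2) [ray(1,1) blocked at (2,4)]
  WK@(3,4): attacks (3,3) (4,4) (2,4) (4,3) (2,3)
  WR@(4,1): attacks (4,2) (4,3) (4,4) (4,0) (3,1) (2,1) (1,1) (0,1) [ray(0,1) blocked at (4,4)]
Union (18 distinct): (0,1) (0,2) (0,3) (0,4) (1,0) (1,1) (1,2) (1,4) (2,1) (2,2) (2,3) (2,4) (3,1) (3,3) (4,0) (4,2) (4,3) (4,4)

Answer: 18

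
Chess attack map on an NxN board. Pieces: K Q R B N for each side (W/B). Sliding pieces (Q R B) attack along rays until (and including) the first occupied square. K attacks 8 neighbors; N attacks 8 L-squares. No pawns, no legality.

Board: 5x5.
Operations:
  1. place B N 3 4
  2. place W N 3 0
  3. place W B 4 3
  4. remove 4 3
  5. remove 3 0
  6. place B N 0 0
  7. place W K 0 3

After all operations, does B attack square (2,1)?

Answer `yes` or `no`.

Answer: yes

Derivation:
Op 1: place BN@(3,4)
Op 2: place WN@(3,0)
Op 3: place WB@(4,3)
Op 4: remove (4,3)
Op 5: remove (3,0)
Op 6: place BN@(0,0)
Op 7: place WK@(0,3)
Per-piece attacks for B:
  BN@(0,0): attacks (1,2) (2,1)
  BN@(3,4): attacks (4,2) (2,2) (1,3)
B attacks (2,1): yes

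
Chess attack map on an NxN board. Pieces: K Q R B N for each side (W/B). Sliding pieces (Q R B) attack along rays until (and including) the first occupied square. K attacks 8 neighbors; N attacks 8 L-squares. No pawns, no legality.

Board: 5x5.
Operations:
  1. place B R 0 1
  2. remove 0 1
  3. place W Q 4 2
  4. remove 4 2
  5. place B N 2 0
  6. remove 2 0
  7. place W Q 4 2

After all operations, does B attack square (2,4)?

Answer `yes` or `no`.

Op 1: place BR@(0,1)
Op 2: remove (0,1)
Op 3: place WQ@(4,2)
Op 4: remove (4,2)
Op 5: place BN@(2,0)
Op 6: remove (2,0)
Op 7: place WQ@(4,2)
Per-piece attacks for B:
B attacks (2,4): no

Answer: no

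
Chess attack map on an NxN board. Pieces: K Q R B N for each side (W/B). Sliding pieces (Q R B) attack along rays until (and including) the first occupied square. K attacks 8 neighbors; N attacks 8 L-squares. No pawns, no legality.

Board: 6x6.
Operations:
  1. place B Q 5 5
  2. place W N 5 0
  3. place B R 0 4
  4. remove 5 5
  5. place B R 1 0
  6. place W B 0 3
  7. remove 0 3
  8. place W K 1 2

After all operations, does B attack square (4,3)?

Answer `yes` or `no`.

Answer: no

Derivation:
Op 1: place BQ@(5,5)
Op 2: place WN@(5,0)
Op 3: place BR@(0,4)
Op 4: remove (5,5)
Op 5: place BR@(1,0)
Op 6: place WB@(0,3)
Op 7: remove (0,3)
Op 8: place WK@(1,2)
Per-piece attacks for B:
  BR@(0,4): attacks (0,5) (0,3) (0,2) (0,1) (0,0) (1,4) (2,4) (3,4) (4,4) (5,4)
  BR@(1,0): attacks (1,1) (1,2) (2,0) (3,0) (4,0) (5,0) (0,0) [ray(0,1) blocked at (1,2); ray(1,0) blocked at (5,0)]
B attacks (4,3): no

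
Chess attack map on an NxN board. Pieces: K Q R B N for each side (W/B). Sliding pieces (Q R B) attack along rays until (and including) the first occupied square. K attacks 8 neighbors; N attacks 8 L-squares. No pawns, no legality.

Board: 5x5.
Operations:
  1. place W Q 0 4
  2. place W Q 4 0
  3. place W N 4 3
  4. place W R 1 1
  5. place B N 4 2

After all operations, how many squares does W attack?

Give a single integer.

Answer: 20

Derivation:
Op 1: place WQ@(0,4)
Op 2: place WQ@(4,0)
Op 3: place WN@(4,3)
Op 4: place WR@(1,1)
Op 5: place BN@(4,2)
Per-piece attacks for W:
  WQ@(0,4): attacks (0,3) (0,2) (0,1) (0,0) (1,4) (2,4) (3,4) (4,4) (1,3) (2,2) (3,1) (4,0) [ray(1,-1) blocked at (4,0)]
  WR@(1,1): attacks (1,2) (1,3) (1,4) (1,0) (2,1) (3,1) (4,1) (0,1)
  WQ@(4,0): attacks (4,1) (4,2) (3,0) (2,0) (1,0) (0,0) (3,1) (2,2) (1,3) (0,4) [ray(0,1) blocked at (4,2); ray(-1,1) blocked at (0,4)]
  WN@(4,3): attacks (2,4) (3,1) (2,2)
Union (20 distinct): (0,0) (0,1) (0,2) (0,3) (0,4) (1,0) (1,2) (1,3) (1,4) (2,0) (2,1) (2,2) (2,4) (3,0) (3,1) (3,4) (4,0) (4,1) (4,2) (4,4)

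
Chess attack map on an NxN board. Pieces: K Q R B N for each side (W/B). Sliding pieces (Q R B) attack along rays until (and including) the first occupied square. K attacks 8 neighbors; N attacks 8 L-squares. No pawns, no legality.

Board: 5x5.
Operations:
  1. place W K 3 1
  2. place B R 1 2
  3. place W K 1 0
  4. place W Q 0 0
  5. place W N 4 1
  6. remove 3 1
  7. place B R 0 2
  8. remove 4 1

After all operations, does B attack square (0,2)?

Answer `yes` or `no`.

Op 1: place WK@(3,1)
Op 2: place BR@(1,2)
Op 3: place WK@(1,0)
Op 4: place WQ@(0,0)
Op 5: place WN@(4,1)
Op 6: remove (3,1)
Op 7: place BR@(0,2)
Op 8: remove (4,1)
Per-piece attacks for B:
  BR@(0,2): attacks (0,3) (0,4) (0,1) (0,0) (1,2) [ray(0,-1) blocked at (0,0); ray(1,0) blocked at (1,2)]
  BR@(1,2): attacks (1,3) (1,4) (1,1) (1,0) (2,2) (3,2) (4,2) (0,2) [ray(0,-1) blocked at (1,0); ray(-1,0) blocked at (0,2)]
B attacks (0,2): yes

Answer: yes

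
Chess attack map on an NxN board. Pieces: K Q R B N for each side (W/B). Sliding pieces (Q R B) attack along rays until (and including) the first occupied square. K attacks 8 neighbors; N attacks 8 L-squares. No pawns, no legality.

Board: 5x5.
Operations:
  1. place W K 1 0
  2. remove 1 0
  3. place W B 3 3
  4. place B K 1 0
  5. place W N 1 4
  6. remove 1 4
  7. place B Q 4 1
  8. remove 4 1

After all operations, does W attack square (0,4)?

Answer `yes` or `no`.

Answer: no

Derivation:
Op 1: place WK@(1,0)
Op 2: remove (1,0)
Op 3: place WB@(3,3)
Op 4: place BK@(1,0)
Op 5: place WN@(1,4)
Op 6: remove (1,4)
Op 7: place BQ@(4,1)
Op 8: remove (4,1)
Per-piece attacks for W:
  WB@(3,3): attacks (4,4) (4,2) (2,4) (2,2) (1,1) (0,0)
W attacks (0,4): no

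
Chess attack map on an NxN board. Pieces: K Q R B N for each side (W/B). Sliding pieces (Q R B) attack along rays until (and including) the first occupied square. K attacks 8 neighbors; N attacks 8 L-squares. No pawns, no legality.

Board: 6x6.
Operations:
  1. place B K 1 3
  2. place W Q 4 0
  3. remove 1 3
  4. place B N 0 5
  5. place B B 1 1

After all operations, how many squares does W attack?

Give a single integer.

Op 1: place BK@(1,3)
Op 2: place WQ@(4,0)
Op 3: remove (1,3)
Op 4: place BN@(0,5)
Op 5: place BB@(1,1)
Per-piece attacks for W:
  WQ@(4,0): attacks (4,1) (4,2) (4,3) (4,4) (4,5) (5,0) (3,0) (2,0) (1,0) (0,0) (5,1) (3,1) (2,2) (1,3) (0,4)
Union (15 distinct): (0,0) (0,4) (1,0) (1,3) (2,0) (2,2) (3,0) (3,1) (4,1) (4,2) (4,3) (4,4) (4,5) (5,0) (5,1)

Answer: 15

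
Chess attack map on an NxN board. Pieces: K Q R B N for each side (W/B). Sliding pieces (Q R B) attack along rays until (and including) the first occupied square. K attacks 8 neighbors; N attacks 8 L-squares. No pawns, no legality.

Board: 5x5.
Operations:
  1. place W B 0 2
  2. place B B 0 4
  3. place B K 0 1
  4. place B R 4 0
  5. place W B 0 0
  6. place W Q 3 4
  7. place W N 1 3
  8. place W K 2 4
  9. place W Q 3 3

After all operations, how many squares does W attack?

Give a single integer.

Answer: 19

Derivation:
Op 1: place WB@(0,2)
Op 2: place BB@(0,4)
Op 3: place BK@(0,1)
Op 4: place BR@(4,0)
Op 5: place WB@(0,0)
Op 6: place WQ@(3,4)
Op 7: place WN@(1,3)
Op 8: place WK@(2,4)
Op 9: place WQ@(3,3)
Per-piece attacks for W:
  WB@(0,0): attacks (1,1) (2,2) (3,3) [ray(1,1) blocked at (3,3)]
  WB@(0,2): attacks (1,3) (1,1) (2,0) [ray(1,1) blocked at (1,3)]
  WN@(1,3): attacks (3,4) (2,1) (3,2) (0,1)
  WK@(2,4): attacks (2,3) (3,4) (1,4) (3,3) (1,3)
  WQ@(3,3): attacks (3,4) (3,2) (3,1) (3,0) (4,3) (2,3) (1,3) (4,4) (4,2) (2,4) (2,2) (1,1) (0,0) [ray(0,1) blocked at (3,4); ray(-1,0) blocked at (1,3); ray(-1,1) blocked at (2,4); ray(-1,-1) blocked at (0,0)]
  WQ@(3,4): attacks (3,3) (4,4) (2,4) (4,3) (2,3) (1,2) (0,1) [ray(0,-1) blocked at (3,3); ray(-1,0) blocked at (2,4); ray(-1,-1) blocked at (0,1)]
Union (19 distinct): (0,0) (0,1) (1,1) (1,2) (1,3) (1,4) (2,0) (2,1) (2,2) (2,3) (2,4) (3,0) (3,1) (3,2) (3,3) (3,4) (4,2) (4,3) (4,4)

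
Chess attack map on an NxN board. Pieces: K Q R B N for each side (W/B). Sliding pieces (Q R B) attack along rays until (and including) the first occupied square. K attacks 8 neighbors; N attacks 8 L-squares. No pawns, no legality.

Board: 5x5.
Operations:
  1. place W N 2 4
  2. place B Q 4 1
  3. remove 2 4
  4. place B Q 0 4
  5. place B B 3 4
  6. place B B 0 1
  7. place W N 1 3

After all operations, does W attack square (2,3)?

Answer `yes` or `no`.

Answer: no

Derivation:
Op 1: place WN@(2,4)
Op 2: place BQ@(4,1)
Op 3: remove (2,4)
Op 4: place BQ@(0,4)
Op 5: place BB@(3,4)
Op 6: place BB@(0,1)
Op 7: place WN@(1,3)
Per-piece attacks for W:
  WN@(1,3): attacks (3,4) (2,1) (3,2) (0,1)
W attacks (2,3): no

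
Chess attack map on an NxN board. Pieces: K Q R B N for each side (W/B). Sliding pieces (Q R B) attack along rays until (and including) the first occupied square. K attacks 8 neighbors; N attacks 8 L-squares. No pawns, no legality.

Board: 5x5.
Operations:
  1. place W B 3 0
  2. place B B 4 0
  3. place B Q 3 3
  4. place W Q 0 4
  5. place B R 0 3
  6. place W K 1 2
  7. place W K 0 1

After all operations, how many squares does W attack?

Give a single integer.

Answer: 18

Derivation:
Op 1: place WB@(3,0)
Op 2: place BB@(4,0)
Op 3: place BQ@(3,3)
Op 4: place WQ@(0,4)
Op 5: place BR@(0,3)
Op 6: place WK@(1,2)
Op 7: place WK@(0,1)
Per-piece attacks for W:
  WK@(0,1): attacks (0,2) (0,0) (1,1) (1,2) (1,0)
  WQ@(0,4): attacks (0,3) (1,4) (2,4) (3,4) (4,4) (1,3) (2,2) (3,1) (4,0) [ray(0,-1) blocked at (0,3); ray(1,-1) blocked at (4,0)]
  WK@(1,2): attacks (1,3) (1,1) (2,2) (0,2) (2,3) (2,1) (0,3) (0,1)
  WB@(3,0): attacks (4,1) (2,1) (1,2) [ray(-1,1) blocked at (1,2)]
Union (18 distinct): (0,0) (0,1) (0,2) (0,3) (1,0) (1,1) (1,2) (1,3) (1,4) (2,1) (2,2) (2,3) (2,4) (3,1) (3,4) (4,0) (4,1) (4,4)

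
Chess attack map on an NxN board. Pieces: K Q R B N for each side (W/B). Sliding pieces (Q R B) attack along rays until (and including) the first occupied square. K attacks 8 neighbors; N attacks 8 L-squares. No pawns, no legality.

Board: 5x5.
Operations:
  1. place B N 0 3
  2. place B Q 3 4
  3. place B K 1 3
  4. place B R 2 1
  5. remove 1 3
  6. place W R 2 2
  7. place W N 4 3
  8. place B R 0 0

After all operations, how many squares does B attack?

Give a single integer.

Answer: 20

Derivation:
Op 1: place BN@(0,3)
Op 2: place BQ@(3,4)
Op 3: place BK@(1,3)
Op 4: place BR@(2,1)
Op 5: remove (1,3)
Op 6: place WR@(2,2)
Op 7: place WN@(4,3)
Op 8: place BR@(0,0)
Per-piece attacks for B:
  BR@(0,0): attacks (0,1) (0,2) (0,3) (1,0) (2,0) (3,0) (4,0) [ray(0,1) blocked at (0,3)]
  BN@(0,3): attacks (2,4) (1,1) (2,2)
  BR@(2,1): attacks (2,2) (2,0) (3,1) (4,1) (1,1) (0,1) [ray(0,1) blocked at (2,2)]
  BQ@(3,4): attacks (3,3) (3,2) (3,1) (3,0) (4,4) (2,4) (1,4) (0,4) (4,3) (2,3) (1,2) (0,1) [ray(1,-1) blocked at (4,3)]
Union (20 distinct): (0,1) (0,2) (0,3) (0,4) (1,0) (1,1) (1,2) (1,4) (2,0) (2,2) (2,3) (2,4) (3,0) (3,1) (3,2) (3,3) (4,0) (4,1) (4,3) (4,4)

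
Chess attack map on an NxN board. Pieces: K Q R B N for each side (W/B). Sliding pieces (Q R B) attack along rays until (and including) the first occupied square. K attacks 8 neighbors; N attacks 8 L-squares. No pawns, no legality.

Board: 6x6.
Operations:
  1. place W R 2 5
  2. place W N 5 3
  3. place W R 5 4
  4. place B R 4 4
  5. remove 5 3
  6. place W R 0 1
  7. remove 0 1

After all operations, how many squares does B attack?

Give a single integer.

Answer: 10

Derivation:
Op 1: place WR@(2,5)
Op 2: place WN@(5,3)
Op 3: place WR@(5,4)
Op 4: place BR@(4,4)
Op 5: remove (5,3)
Op 6: place WR@(0,1)
Op 7: remove (0,1)
Per-piece attacks for B:
  BR@(4,4): attacks (4,5) (4,3) (4,2) (4,1) (4,0) (5,4) (3,4) (2,4) (1,4) (0,4) [ray(1,0) blocked at (5,4)]
Union (10 distinct): (0,4) (1,4) (2,4) (3,4) (4,0) (4,1) (4,2) (4,3) (4,5) (5,4)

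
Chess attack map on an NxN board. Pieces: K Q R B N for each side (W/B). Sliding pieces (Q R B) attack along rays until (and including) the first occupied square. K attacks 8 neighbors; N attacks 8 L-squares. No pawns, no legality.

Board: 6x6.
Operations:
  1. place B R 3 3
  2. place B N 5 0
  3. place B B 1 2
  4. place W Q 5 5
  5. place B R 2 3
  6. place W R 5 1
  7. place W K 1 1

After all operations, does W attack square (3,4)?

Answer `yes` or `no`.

Op 1: place BR@(3,3)
Op 2: place BN@(5,0)
Op 3: place BB@(1,2)
Op 4: place WQ@(5,5)
Op 5: place BR@(2,3)
Op 6: place WR@(5,1)
Op 7: place WK@(1,1)
Per-piece attacks for W:
  WK@(1,1): attacks (1,2) (1,0) (2,1) (0,1) (2,2) (2,0) (0,2) (0,0)
  WR@(5,1): attacks (5,2) (5,3) (5,4) (5,5) (5,0) (4,1) (3,1) (2,1) (1,1) [ray(0,1) blocked at (5,5); ray(0,-1) blocked at (5,0); ray(-1,0) blocked at (1,1)]
  WQ@(5,5): attacks (5,4) (5,3) (5,2) (5,1) (4,5) (3,5) (2,5) (1,5) (0,5) (4,4) (3,3) [ray(0,-1) blocked at (5,1); ray(-1,-1) blocked at (3,3)]
W attacks (3,4): no

Answer: no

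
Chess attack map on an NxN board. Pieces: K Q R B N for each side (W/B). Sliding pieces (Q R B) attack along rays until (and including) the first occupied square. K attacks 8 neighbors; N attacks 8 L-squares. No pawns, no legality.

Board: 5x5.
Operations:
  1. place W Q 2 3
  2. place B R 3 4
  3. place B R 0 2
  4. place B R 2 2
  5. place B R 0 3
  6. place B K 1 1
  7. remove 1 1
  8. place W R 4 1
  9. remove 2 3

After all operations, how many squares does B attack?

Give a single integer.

Op 1: place WQ@(2,3)
Op 2: place BR@(3,4)
Op 3: place BR@(0,2)
Op 4: place BR@(2,2)
Op 5: place BR@(0,3)
Op 6: place BK@(1,1)
Op 7: remove (1,1)
Op 8: place WR@(4,1)
Op 9: remove (2,3)
Per-piece attacks for B:
  BR@(0,2): attacks (0,3) (0,1) (0,0) (1,2) (2,2) [ray(0,1) blocked at (0,3); ray(1,0) blocked at (2,2)]
  BR@(0,3): attacks (0,4) (0,2) (1,3) (2,3) (3,3) (4,3) [ray(0,-1) blocked at (0,2)]
  BR@(2,2): attacks (2,3) (2,4) (2,1) (2,0) (3,2) (4,2) (1,2) (0,2) [ray(-1,0) blocked at (0,2)]
  BR@(3,4): attacks (3,3) (3,2) (3,1) (3,0) (4,4) (2,4) (1,4) (0,4)
Union (20 distinct): (0,0) (0,1) (0,2) (0,3) (0,4) (1,2) (1,3) (1,4) (2,0) (2,1) (2,2) (2,3) (2,4) (3,0) (3,1) (3,2) (3,3) (4,2) (4,3) (4,4)

Answer: 20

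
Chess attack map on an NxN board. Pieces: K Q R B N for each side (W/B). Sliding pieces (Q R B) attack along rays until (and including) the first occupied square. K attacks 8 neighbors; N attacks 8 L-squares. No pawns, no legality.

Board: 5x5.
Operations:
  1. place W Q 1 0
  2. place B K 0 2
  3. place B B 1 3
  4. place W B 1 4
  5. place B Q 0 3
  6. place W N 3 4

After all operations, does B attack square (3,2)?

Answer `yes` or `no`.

Op 1: place WQ@(1,0)
Op 2: place BK@(0,2)
Op 3: place BB@(1,3)
Op 4: place WB@(1,4)
Op 5: place BQ@(0,3)
Op 6: place WN@(3,4)
Per-piece attacks for B:
  BK@(0,2): attacks (0,3) (0,1) (1,2) (1,3) (1,1)
  BQ@(0,3): attacks (0,4) (0,2) (1,3) (1,4) (1,2) (2,1) (3,0) [ray(0,-1) blocked at (0,2); ray(1,0) blocked at (1,3); ray(1,1) blocked at (1,4)]
  BB@(1,3): attacks (2,4) (2,2) (3,1) (4,0) (0,4) (0,2) [ray(-1,-1) blocked at (0,2)]
B attacks (3,2): no

Answer: no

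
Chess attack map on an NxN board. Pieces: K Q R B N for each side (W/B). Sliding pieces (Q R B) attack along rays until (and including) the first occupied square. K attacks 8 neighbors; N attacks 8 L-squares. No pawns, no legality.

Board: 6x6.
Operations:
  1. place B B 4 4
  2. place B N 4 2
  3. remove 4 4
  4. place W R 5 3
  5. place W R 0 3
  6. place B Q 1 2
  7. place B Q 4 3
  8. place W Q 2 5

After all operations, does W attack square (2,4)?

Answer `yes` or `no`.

Answer: yes

Derivation:
Op 1: place BB@(4,4)
Op 2: place BN@(4,2)
Op 3: remove (4,4)
Op 4: place WR@(5,3)
Op 5: place WR@(0,3)
Op 6: place BQ@(1,2)
Op 7: place BQ@(4,3)
Op 8: place WQ@(2,5)
Per-piece attacks for W:
  WR@(0,3): attacks (0,4) (0,5) (0,2) (0,1) (0,0) (1,3) (2,3) (3,3) (4,3) [ray(1,0) blocked at (4,3)]
  WQ@(2,5): attacks (2,4) (2,3) (2,2) (2,1) (2,0) (3,5) (4,5) (5,5) (1,5) (0,5) (3,4) (4,3) (1,4) (0,3) [ray(1,-1) blocked at (4,3); ray(-1,-1) blocked at (0,3)]
  WR@(5,3): attacks (5,4) (5,5) (5,2) (5,1) (5,0) (4,3) [ray(-1,0) blocked at (4,3)]
W attacks (2,4): yes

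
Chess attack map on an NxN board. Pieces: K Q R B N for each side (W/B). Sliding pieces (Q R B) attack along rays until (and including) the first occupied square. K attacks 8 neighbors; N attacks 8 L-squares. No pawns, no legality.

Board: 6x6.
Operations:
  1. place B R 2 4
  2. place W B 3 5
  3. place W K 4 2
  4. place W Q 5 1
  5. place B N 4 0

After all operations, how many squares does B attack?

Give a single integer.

Op 1: place BR@(2,4)
Op 2: place WB@(3,5)
Op 3: place WK@(4,2)
Op 4: place WQ@(5,1)
Op 5: place BN@(4,0)
Per-piece attacks for B:
  BR@(2,4): attacks (2,5) (2,3) (2,2) (2,1) (2,0) (3,4) (4,4) (5,4) (1,4) (0,4)
  BN@(4,0): attacks (5,2) (3,2) (2,1)
Union (12 distinct): (0,4) (1,4) (2,0) (2,1) (2,2) (2,3) (2,5) (3,2) (3,4) (4,4) (5,2) (5,4)

Answer: 12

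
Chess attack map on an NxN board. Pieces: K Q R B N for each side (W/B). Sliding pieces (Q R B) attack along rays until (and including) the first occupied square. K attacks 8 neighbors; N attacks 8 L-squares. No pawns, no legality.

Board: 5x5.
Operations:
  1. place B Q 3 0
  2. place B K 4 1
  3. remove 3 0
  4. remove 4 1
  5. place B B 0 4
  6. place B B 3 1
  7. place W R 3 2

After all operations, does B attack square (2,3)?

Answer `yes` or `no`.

Answer: no

Derivation:
Op 1: place BQ@(3,0)
Op 2: place BK@(4,1)
Op 3: remove (3,0)
Op 4: remove (4,1)
Op 5: place BB@(0,4)
Op 6: place BB@(3,1)
Op 7: place WR@(3,2)
Per-piece attacks for B:
  BB@(0,4): attacks (1,3) (2,2) (3,1) [ray(1,-1) blocked at (3,1)]
  BB@(3,1): attacks (4,2) (4,0) (2,2) (1,3) (0,4) (2,0) [ray(-1,1) blocked at (0,4)]
B attacks (2,3): no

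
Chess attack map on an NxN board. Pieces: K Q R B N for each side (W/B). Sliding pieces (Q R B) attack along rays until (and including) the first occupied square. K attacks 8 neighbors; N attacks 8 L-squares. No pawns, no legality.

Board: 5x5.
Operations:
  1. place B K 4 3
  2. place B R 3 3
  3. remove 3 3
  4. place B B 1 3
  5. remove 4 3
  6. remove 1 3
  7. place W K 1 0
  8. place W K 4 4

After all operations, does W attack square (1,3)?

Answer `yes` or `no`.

Answer: no

Derivation:
Op 1: place BK@(4,3)
Op 2: place BR@(3,3)
Op 3: remove (3,3)
Op 4: place BB@(1,3)
Op 5: remove (4,3)
Op 6: remove (1,3)
Op 7: place WK@(1,0)
Op 8: place WK@(4,4)
Per-piece attacks for W:
  WK@(1,0): attacks (1,1) (2,0) (0,0) (2,1) (0,1)
  WK@(4,4): attacks (4,3) (3,4) (3,3)
W attacks (1,3): no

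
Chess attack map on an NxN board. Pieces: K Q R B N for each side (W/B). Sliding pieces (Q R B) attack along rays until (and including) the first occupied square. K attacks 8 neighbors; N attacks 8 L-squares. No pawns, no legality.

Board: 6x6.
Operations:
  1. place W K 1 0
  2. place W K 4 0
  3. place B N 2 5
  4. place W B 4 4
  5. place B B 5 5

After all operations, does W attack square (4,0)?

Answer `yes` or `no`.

Answer: no

Derivation:
Op 1: place WK@(1,0)
Op 2: place WK@(4,0)
Op 3: place BN@(2,5)
Op 4: place WB@(4,4)
Op 5: place BB@(5,5)
Per-piece attacks for W:
  WK@(1,0): attacks (1,1) (2,0) (0,0) (2,1) (0,1)
  WK@(4,0): attacks (4,1) (5,0) (3,0) (5,1) (3,1)
  WB@(4,4): attacks (5,5) (5,3) (3,5) (3,3) (2,2) (1,1) (0,0) [ray(1,1) blocked at (5,5)]
W attacks (4,0): no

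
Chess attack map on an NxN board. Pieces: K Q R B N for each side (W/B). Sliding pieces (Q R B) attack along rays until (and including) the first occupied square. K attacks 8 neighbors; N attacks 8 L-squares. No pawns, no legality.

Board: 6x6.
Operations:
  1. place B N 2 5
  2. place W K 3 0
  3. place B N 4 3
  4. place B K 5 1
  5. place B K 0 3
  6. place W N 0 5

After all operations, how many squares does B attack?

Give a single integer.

Op 1: place BN@(2,5)
Op 2: place WK@(3,0)
Op 3: place BN@(4,3)
Op 4: place BK@(5,1)
Op 5: place BK@(0,3)
Op 6: place WN@(0,5)
Per-piece attacks for B:
  BK@(0,3): attacks (0,4) (0,2) (1,3) (1,4) (1,2)
  BN@(2,5): attacks (3,3) (4,4) (1,3) (0,4)
  BN@(4,3): attacks (5,5) (3,5) (2,4) (5,1) (3,1) (2,2)
  BK@(5,1): attacks (5,2) (5,0) (4,1) (4,2) (4,0)
Union (18 distinct): (0,2) (0,4) (1,2) (1,3) (1,4) (2,2) (2,4) (3,1) (3,3) (3,5) (4,0) (4,1) (4,2) (4,4) (5,0) (5,1) (5,2) (5,5)

Answer: 18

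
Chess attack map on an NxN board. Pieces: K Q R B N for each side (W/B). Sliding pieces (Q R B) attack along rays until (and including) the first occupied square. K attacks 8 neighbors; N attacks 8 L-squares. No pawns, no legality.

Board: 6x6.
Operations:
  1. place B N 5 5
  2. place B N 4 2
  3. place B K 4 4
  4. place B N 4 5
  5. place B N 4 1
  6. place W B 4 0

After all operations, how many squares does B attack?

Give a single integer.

Answer: 15

Derivation:
Op 1: place BN@(5,5)
Op 2: place BN@(4,2)
Op 3: place BK@(4,4)
Op 4: place BN@(4,5)
Op 5: place BN@(4,1)
Op 6: place WB@(4,0)
Per-piece attacks for B:
  BN@(4,1): attacks (5,3) (3,3) (2,2) (2,0)
  BN@(4,2): attacks (5,4) (3,4) (2,3) (5,0) (3,0) (2,1)
  BK@(4,4): attacks (4,5) (4,3) (5,4) (3,4) (5,5) (5,3) (3,5) (3,3)
  BN@(4,5): attacks (5,3) (3,3) (2,4)
  BN@(5,5): attacks (4,3) (3,4)
Union (15 distinct): (2,0) (2,1) (2,2) (2,3) (2,4) (3,0) (3,3) (3,4) (3,5) (4,3) (4,5) (5,0) (5,3) (5,4) (5,5)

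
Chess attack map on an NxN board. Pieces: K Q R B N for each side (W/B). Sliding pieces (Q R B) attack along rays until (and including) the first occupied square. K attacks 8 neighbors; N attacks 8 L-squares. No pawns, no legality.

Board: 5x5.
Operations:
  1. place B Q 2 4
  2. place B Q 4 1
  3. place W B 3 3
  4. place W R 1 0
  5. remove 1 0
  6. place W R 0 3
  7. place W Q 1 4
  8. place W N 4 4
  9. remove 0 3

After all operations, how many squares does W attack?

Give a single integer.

Op 1: place BQ@(2,4)
Op 2: place BQ@(4,1)
Op 3: place WB@(3,3)
Op 4: place WR@(1,0)
Op 5: remove (1,0)
Op 6: place WR@(0,3)
Op 7: place WQ@(1,4)
Op 8: place WN@(4,4)
Op 9: remove (0,3)
Per-piece attacks for W:
  WQ@(1,4): attacks (1,3) (1,2) (1,1) (1,0) (2,4) (0,4) (2,3) (3,2) (4,1) (0,3) [ray(1,0) blocked at (2,4); ray(1,-1) blocked at (4,1)]
  WB@(3,3): attacks (4,4) (4,2) (2,4) (2,2) (1,1) (0,0) [ray(1,1) blocked at (4,4); ray(-1,1) blocked at (2,4)]
  WN@(4,4): attacks (3,2) (2,3)
Union (14 distinct): (0,0) (0,3) (0,4) (1,0) (1,1) (1,2) (1,3) (2,2) (2,3) (2,4) (3,2) (4,1) (4,2) (4,4)

Answer: 14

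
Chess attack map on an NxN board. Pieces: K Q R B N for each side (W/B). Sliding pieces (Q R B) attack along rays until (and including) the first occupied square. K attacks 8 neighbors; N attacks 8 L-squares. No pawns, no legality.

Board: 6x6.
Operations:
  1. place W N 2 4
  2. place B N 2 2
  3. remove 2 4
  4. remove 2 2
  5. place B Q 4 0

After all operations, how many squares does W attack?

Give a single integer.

Op 1: place WN@(2,4)
Op 2: place BN@(2,2)
Op 3: remove (2,4)
Op 4: remove (2,2)
Op 5: place BQ@(4,0)
Per-piece attacks for W:
Union (0 distinct): (none)

Answer: 0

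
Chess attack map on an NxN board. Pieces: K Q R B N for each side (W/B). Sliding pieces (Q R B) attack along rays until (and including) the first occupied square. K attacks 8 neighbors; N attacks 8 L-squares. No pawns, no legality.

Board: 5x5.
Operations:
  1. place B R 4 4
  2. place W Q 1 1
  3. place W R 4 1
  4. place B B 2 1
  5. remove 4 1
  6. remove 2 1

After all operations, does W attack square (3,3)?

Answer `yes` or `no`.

Answer: yes

Derivation:
Op 1: place BR@(4,4)
Op 2: place WQ@(1,1)
Op 3: place WR@(4,1)
Op 4: place BB@(2,1)
Op 5: remove (4,1)
Op 6: remove (2,1)
Per-piece attacks for W:
  WQ@(1,1): attacks (1,2) (1,3) (1,4) (1,0) (2,1) (3,1) (4,1) (0,1) (2,2) (3,3) (4,4) (2,0) (0,2) (0,0) [ray(1,1) blocked at (4,4)]
W attacks (3,3): yes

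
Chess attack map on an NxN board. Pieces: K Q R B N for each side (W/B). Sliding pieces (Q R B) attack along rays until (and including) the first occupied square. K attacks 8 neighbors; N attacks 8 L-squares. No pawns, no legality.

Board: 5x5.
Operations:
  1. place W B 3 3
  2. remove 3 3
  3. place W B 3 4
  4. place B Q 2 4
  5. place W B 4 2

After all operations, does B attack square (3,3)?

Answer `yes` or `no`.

Op 1: place WB@(3,3)
Op 2: remove (3,3)
Op 3: place WB@(3,4)
Op 4: place BQ@(2,4)
Op 5: place WB@(4,2)
Per-piece attacks for B:
  BQ@(2,4): attacks (2,3) (2,2) (2,1) (2,0) (3,4) (1,4) (0,4) (3,3) (4,2) (1,3) (0,2) [ray(1,0) blocked at (3,4); ray(1,-1) blocked at (4,2)]
B attacks (3,3): yes

Answer: yes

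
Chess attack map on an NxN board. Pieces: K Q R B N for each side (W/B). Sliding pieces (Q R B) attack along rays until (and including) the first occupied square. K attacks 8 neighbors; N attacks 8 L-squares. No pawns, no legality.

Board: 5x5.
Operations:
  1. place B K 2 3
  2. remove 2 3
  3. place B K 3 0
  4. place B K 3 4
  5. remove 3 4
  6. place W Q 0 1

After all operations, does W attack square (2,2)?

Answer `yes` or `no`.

Op 1: place BK@(2,3)
Op 2: remove (2,3)
Op 3: place BK@(3,0)
Op 4: place BK@(3,4)
Op 5: remove (3,4)
Op 6: place WQ@(0,1)
Per-piece attacks for W:
  WQ@(0,1): attacks (0,2) (0,3) (0,4) (0,0) (1,1) (2,1) (3,1) (4,1) (1,2) (2,3) (3,4) (1,0)
W attacks (2,2): no

Answer: no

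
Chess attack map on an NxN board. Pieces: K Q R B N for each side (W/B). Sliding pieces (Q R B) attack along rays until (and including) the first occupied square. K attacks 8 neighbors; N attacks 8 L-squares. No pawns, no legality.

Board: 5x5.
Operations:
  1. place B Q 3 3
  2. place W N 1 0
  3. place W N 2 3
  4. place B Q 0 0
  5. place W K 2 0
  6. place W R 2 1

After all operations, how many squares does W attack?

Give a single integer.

Op 1: place BQ@(3,3)
Op 2: place WN@(1,0)
Op 3: place WN@(2,3)
Op 4: place BQ@(0,0)
Op 5: place WK@(2,0)
Op 6: place WR@(2,1)
Per-piece attacks for W:
  WN@(1,0): attacks (2,2) (3,1) (0,2)
  WK@(2,0): attacks (2,1) (3,0) (1,0) (3,1) (1,1)
  WR@(2,1): attacks (2,2) (2,3) (2,0) (3,1) (4,1) (1,1) (0,1) [ray(0,1) blocked at (2,3); ray(0,-1) blocked at (2,0)]
  WN@(2,3): attacks (4,4) (0,4) (3,1) (4,2) (1,1) (0,2)
Union (14 distinct): (0,1) (0,2) (0,4) (1,0) (1,1) (2,0) (2,1) (2,2) (2,3) (3,0) (3,1) (4,1) (4,2) (4,4)

Answer: 14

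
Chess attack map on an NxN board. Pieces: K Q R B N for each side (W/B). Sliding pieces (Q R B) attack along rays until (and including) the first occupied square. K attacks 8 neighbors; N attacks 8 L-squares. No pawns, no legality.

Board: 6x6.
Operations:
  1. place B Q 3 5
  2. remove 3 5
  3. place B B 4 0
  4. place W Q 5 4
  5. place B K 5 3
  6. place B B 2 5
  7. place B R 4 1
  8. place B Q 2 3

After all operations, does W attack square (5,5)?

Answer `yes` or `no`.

Op 1: place BQ@(3,5)
Op 2: remove (3,5)
Op 3: place BB@(4,0)
Op 4: place WQ@(5,4)
Op 5: place BK@(5,3)
Op 6: place BB@(2,5)
Op 7: place BR@(4,1)
Op 8: place BQ@(2,3)
Per-piece attacks for W:
  WQ@(5,4): attacks (5,5) (5,3) (4,4) (3,4) (2,4) (1,4) (0,4) (4,5) (4,3) (3,2) (2,1) (1,0) [ray(0,-1) blocked at (5,3)]
W attacks (5,5): yes

Answer: yes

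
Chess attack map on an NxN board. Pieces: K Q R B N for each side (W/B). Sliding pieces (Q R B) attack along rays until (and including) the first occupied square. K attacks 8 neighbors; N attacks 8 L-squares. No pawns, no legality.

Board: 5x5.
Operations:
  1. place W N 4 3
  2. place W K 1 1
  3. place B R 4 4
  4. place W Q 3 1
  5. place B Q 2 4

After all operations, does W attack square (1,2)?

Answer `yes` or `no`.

Op 1: place WN@(4,3)
Op 2: place WK@(1,1)
Op 3: place BR@(4,4)
Op 4: place WQ@(3,1)
Op 5: place BQ@(2,4)
Per-piece attacks for W:
  WK@(1,1): attacks (1,2) (1,0) (2,1) (0,1) (2,2) (2,0) (0,2) (0,0)
  WQ@(3,1): attacks (3,2) (3,3) (3,4) (3,0) (4,1) (2,1) (1,1) (4,2) (4,0) (2,2) (1,3) (0,4) (2,0) [ray(-1,0) blocked at (1,1)]
  WN@(4,3): attacks (2,4) (3,1) (2,2)
W attacks (1,2): yes

Answer: yes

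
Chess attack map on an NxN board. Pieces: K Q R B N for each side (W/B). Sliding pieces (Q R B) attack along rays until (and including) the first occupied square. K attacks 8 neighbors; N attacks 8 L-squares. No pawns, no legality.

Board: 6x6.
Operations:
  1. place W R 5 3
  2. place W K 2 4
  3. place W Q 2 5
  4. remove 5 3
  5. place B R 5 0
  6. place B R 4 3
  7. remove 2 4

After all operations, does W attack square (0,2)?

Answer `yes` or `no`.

Answer: no

Derivation:
Op 1: place WR@(5,3)
Op 2: place WK@(2,4)
Op 3: place WQ@(2,5)
Op 4: remove (5,3)
Op 5: place BR@(5,0)
Op 6: place BR@(4,3)
Op 7: remove (2,4)
Per-piece attacks for W:
  WQ@(2,5): attacks (2,4) (2,3) (2,2) (2,1) (2,0) (3,5) (4,5) (5,5) (1,5) (0,5) (3,4) (4,3) (1,4) (0,3) [ray(1,-1) blocked at (4,3)]
W attacks (0,2): no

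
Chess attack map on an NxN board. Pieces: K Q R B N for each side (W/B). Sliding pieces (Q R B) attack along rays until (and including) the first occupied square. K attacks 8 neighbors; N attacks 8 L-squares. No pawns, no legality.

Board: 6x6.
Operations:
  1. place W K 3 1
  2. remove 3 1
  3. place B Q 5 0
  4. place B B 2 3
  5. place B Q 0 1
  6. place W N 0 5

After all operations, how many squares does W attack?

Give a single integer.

Op 1: place WK@(3,1)
Op 2: remove (3,1)
Op 3: place BQ@(5,0)
Op 4: place BB@(2,3)
Op 5: place BQ@(0,1)
Op 6: place WN@(0,5)
Per-piece attacks for W:
  WN@(0,5): attacks (1,3) (2,4)
Union (2 distinct): (1,3) (2,4)

Answer: 2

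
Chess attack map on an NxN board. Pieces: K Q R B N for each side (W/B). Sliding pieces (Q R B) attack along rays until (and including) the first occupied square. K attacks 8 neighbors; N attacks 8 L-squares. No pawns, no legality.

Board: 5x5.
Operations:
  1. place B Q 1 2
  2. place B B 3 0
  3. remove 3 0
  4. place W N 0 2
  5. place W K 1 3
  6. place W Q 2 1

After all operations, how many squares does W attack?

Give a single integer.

Answer: 18

Derivation:
Op 1: place BQ@(1,2)
Op 2: place BB@(3,0)
Op 3: remove (3,0)
Op 4: place WN@(0,2)
Op 5: place WK@(1,3)
Op 6: place WQ@(2,1)
Per-piece attacks for W:
  WN@(0,2): attacks (1,4) (2,3) (1,0) (2,1)
  WK@(1,3): attacks (1,4) (1,2) (2,3) (0,3) (2,4) (2,2) (0,4) (0,2)
  WQ@(2,1): attacks (2,2) (2,3) (2,4) (2,0) (3,1) (4,1) (1,1) (0,1) (3,2) (4,3) (3,0) (1,2) (1,0) [ray(-1,1) blocked at (1,2)]
Union (18 distinct): (0,1) (0,2) (0,3) (0,4) (1,0) (1,1) (1,2) (1,4) (2,0) (2,1) (2,2) (2,3) (2,4) (3,0) (3,1) (3,2) (4,1) (4,3)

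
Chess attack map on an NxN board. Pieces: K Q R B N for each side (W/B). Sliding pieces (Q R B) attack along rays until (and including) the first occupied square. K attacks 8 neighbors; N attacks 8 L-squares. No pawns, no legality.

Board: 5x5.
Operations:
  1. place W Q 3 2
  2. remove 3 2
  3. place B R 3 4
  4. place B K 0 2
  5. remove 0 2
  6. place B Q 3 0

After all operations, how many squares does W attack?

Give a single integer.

Answer: 0

Derivation:
Op 1: place WQ@(3,2)
Op 2: remove (3,2)
Op 3: place BR@(3,4)
Op 4: place BK@(0,2)
Op 5: remove (0,2)
Op 6: place BQ@(3,0)
Per-piece attacks for W:
Union (0 distinct): (none)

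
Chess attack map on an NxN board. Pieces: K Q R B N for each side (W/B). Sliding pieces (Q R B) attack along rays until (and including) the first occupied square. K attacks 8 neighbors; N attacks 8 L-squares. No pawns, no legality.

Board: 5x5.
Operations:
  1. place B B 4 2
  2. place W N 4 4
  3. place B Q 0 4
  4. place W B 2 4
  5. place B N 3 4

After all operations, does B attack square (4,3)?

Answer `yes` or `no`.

Op 1: place BB@(4,2)
Op 2: place WN@(4,4)
Op 3: place BQ@(0,4)
Op 4: place WB@(2,4)
Op 5: place BN@(3,4)
Per-piece attacks for B:
  BQ@(0,4): attacks (0,3) (0,2) (0,1) (0,0) (1,4) (2,4) (1,3) (2,2) (3,1) (4,0) [ray(1,0) blocked at (2,4)]
  BN@(3,4): attacks (4,2) (2,2) (1,3)
  BB@(4,2): attacks (3,3) (2,4) (3,1) (2,0) [ray(-1,1) blocked at (2,4)]
B attacks (4,3): no

Answer: no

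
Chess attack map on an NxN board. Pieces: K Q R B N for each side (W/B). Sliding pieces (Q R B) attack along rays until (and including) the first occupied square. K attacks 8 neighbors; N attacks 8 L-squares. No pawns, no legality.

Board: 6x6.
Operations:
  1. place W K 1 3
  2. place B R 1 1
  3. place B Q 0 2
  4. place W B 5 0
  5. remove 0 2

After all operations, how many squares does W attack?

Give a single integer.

Op 1: place WK@(1,3)
Op 2: place BR@(1,1)
Op 3: place BQ@(0,2)
Op 4: place WB@(5,0)
Op 5: remove (0,2)
Per-piece attacks for W:
  WK@(1,3): attacks (1,4) (1,2) (2,3) (0,3) (2,4) (2,2) (0,4) (0,2)
  WB@(5,0): attacks (4,1) (3,2) (2,3) (1,4) (0,5)
Union (11 distinct): (0,2) (0,3) (0,4) (0,5) (1,2) (1,4) (2,2) (2,3) (2,4) (3,2) (4,1)

Answer: 11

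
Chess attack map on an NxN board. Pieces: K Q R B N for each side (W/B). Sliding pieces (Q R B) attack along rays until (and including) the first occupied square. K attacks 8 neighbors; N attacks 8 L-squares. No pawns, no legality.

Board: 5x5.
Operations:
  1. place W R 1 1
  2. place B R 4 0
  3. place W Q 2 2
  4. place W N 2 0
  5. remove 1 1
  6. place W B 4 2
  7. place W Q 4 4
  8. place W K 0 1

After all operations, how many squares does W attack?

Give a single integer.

Op 1: place WR@(1,1)
Op 2: place BR@(4,0)
Op 3: place WQ@(2,2)
Op 4: place WN@(2,0)
Op 5: remove (1,1)
Op 6: place WB@(4,2)
Op 7: place WQ@(4,4)
Op 8: place WK@(0,1)
Per-piece attacks for W:
  WK@(0,1): attacks (0,2) (0,0) (1,1) (1,2) (1,0)
  WN@(2,0): attacks (3,2) (4,1) (1,2) (0,1)
  WQ@(2,2): attacks (2,3) (2,4) (2,1) (2,0) (3,2) (4,2) (1,2) (0,2) (3,3) (4,4) (3,1) (4,0) (1,3) (0,4) (1,1) (0,0) [ray(0,-1) blocked at (2,0); ray(1,0) blocked at (4,2); ray(1,1) blocked at (4,4); ray(1,-1) blocked at (4,0)]
  WB@(4,2): attacks (3,3) (2,4) (3,1) (2,0) [ray(-1,-1) blocked at (2,0)]
  WQ@(4,4): attacks (4,3) (4,2) (3,4) (2,4) (1,4) (0,4) (3,3) (2,2) [ray(0,-1) blocked at (4,2); ray(-1,-1) blocked at (2,2)]
Union (23 distinct): (0,0) (0,1) (0,2) (0,4) (1,0) (1,1) (1,2) (1,3) (1,4) (2,0) (2,1) (2,2) (2,3) (2,4) (3,1) (3,2) (3,3) (3,4) (4,0) (4,1) (4,2) (4,3) (4,4)

Answer: 23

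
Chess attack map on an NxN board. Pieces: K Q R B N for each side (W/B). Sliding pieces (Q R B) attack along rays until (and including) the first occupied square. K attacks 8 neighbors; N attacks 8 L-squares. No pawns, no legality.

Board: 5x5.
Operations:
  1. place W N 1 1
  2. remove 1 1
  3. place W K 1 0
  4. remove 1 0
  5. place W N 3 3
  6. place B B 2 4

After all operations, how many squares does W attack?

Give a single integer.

Answer: 4

Derivation:
Op 1: place WN@(1,1)
Op 2: remove (1,1)
Op 3: place WK@(1,0)
Op 4: remove (1,0)
Op 5: place WN@(3,3)
Op 6: place BB@(2,4)
Per-piece attacks for W:
  WN@(3,3): attacks (1,4) (4,1) (2,1) (1,2)
Union (4 distinct): (1,2) (1,4) (2,1) (4,1)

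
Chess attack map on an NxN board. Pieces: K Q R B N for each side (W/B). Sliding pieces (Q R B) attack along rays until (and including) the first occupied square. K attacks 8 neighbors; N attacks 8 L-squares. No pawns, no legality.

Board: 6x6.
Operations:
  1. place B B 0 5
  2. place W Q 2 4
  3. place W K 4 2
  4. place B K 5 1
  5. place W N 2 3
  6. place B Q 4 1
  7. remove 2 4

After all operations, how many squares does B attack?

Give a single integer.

Answer: 14

Derivation:
Op 1: place BB@(0,5)
Op 2: place WQ@(2,4)
Op 3: place WK@(4,2)
Op 4: place BK@(5,1)
Op 5: place WN@(2,3)
Op 6: place BQ@(4,1)
Op 7: remove (2,4)
Per-piece attacks for B:
  BB@(0,5): attacks (1,4) (2,3) [ray(1,-1) blocked at (2,3)]
  BQ@(4,1): attacks (4,2) (4,0) (5,1) (3,1) (2,1) (1,1) (0,1) (5,2) (5,0) (3,2) (2,3) (3,0) [ray(0,1) blocked at (4,2); ray(1,0) blocked at (5,1); ray(-1,1) blocked at (2,3)]
  BK@(5,1): attacks (5,2) (5,0) (4,1) (4,2) (4,0)
Union (14 distinct): (0,1) (1,1) (1,4) (2,1) (2,3) (3,0) (3,1) (3,2) (4,0) (4,1) (4,2) (5,0) (5,1) (5,2)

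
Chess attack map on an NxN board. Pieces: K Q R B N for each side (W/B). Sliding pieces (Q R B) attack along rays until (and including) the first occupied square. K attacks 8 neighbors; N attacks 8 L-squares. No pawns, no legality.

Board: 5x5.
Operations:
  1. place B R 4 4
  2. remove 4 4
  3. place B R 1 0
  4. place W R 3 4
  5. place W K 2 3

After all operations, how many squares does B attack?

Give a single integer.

Answer: 8

Derivation:
Op 1: place BR@(4,4)
Op 2: remove (4,4)
Op 3: place BR@(1,0)
Op 4: place WR@(3,4)
Op 5: place WK@(2,3)
Per-piece attacks for B:
  BR@(1,0): attacks (1,1) (1,2) (1,3) (1,4) (2,0) (3,0) (4,0) (0,0)
Union (8 distinct): (0,0) (1,1) (1,2) (1,3) (1,4) (2,0) (3,0) (4,0)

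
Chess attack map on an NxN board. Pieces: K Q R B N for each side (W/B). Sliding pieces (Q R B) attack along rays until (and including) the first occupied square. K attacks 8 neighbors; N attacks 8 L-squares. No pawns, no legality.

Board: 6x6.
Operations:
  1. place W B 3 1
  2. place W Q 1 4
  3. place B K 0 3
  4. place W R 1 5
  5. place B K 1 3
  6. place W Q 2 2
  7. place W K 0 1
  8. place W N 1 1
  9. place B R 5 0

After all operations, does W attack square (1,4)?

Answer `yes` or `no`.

Answer: yes

Derivation:
Op 1: place WB@(3,1)
Op 2: place WQ@(1,4)
Op 3: place BK@(0,3)
Op 4: place WR@(1,5)
Op 5: place BK@(1,3)
Op 6: place WQ@(2,2)
Op 7: place WK@(0,1)
Op 8: place WN@(1,1)
Op 9: place BR@(5,0)
Per-piece attacks for W:
  WK@(0,1): attacks (0,2) (0,0) (1,1) (1,2) (1,0)
  WN@(1,1): attacks (2,3) (3,2) (0,3) (3,0)
  WQ@(1,4): attacks (1,5) (1,3) (2,4) (3,4) (4,4) (5,4) (0,4) (2,5) (2,3) (3,2) (4,1) (5,0) (0,5) (0,3) [ray(0,1) blocked at (1,5); ray(0,-1) blocked at (1,3); ray(1,-1) blocked at (5,0); ray(-1,-1) blocked at (0,3)]
  WR@(1,5): attacks (1,4) (2,5) (3,5) (4,5) (5,5) (0,5) [ray(0,-1) blocked at (1,4)]
  WQ@(2,2): attacks (2,3) (2,4) (2,5) (2,1) (2,0) (3,2) (4,2) (5,2) (1,2) (0,2) (3,3) (4,4) (5,5) (3,1) (1,3) (1,1) [ray(1,-1) blocked at (3,1); ray(-1,1) blocked at (1,3); ray(-1,-1) blocked at (1,1)]
  WB@(3,1): attacks (4,2) (5,3) (4,0) (2,2) (2,0) [ray(-1,1) blocked at (2,2)]
W attacks (1,4): yes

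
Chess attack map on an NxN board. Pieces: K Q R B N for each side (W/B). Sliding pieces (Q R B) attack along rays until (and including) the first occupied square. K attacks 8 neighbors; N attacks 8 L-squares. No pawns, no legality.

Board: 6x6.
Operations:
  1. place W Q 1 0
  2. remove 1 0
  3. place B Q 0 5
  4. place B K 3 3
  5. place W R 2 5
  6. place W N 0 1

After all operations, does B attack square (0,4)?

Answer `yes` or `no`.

Op 1: place WQ@(1,0)
Op 2: remove (1,0)
Op 3: place BQ@(0,5)
Op 4: place BK@(3,3)
Op 5: place WR@(2,5)
Op 6: place WN@(0,1)
Per-piece attacks for B:
  BQ@(0,5): attacks (0,4) (0,3) (0,2) (0,1) (1,5) (2,5) (1,4) (2,3) (3,2) (4,1) (5,0) [ray(0,-1) blocked at (0,1); ray(1,0) blocked at (2,5)]
  BK@(3,3): attacks (3,4) (3,2) (4,3) (2,3) (4,4) (4,2) (2,4) (2,2)
B attacks (0,4): yes

Answer: yes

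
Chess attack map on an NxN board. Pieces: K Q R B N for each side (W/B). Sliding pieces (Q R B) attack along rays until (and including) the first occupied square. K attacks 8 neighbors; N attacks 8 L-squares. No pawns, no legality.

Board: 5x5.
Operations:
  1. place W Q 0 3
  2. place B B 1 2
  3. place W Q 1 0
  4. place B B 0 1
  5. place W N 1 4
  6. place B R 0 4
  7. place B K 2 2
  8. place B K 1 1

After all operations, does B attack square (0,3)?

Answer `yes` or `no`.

Answer: yes

Derivation:
Op 1: place WQ@(0,3)
Op 2: place BB@(1,2)
Op 3: place WQ@(1,0)
Op 4: place BB@(0,1)
Op 5: place WN@(1,4)
Op 6: place BR@(0,4)
Op 7: place BK@(2,2)
Op 8: place BK@(1,1)
Per-piece attacks for B:
  BB@(0,1): attacks (1,2) (1,0) [ray(1,1) blocked at (1,2); ray(1,-1) blocked at (1,0)]
  BR@(0,4): attacks (0,3) (1,4) [ray(0,-1) blocked at (0,3); ray(1,0) blocked at (1,4)]
  BK@(1,1): attacks (1,2) (1,0) (2,1) (0,1) (2,2) (2,0) (0,2) (0,0)
  BB@(1,2): attacks (2,3) (3,4) (2,1) (3,0) (0,3) (0,1) [ray(-1,1) blocked at (0,3); ray(-1,-1) blocked at (0,1)]
  BK@(2,2): attacks (2,3) (2,1) (3,2) (1,2) (3,3) (3,1) (1,3) (1,1)
B attacks (0,3): yes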